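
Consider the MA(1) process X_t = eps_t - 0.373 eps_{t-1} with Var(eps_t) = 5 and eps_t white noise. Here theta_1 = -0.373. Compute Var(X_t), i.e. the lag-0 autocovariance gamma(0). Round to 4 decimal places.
\gamma(0) = 5.6956

For an MA(q) process X_t = eps_t + sum_i theta_i eps_{t-i} with
Var(eps_t) = sigma^2, the variance is
  gamma(0) = sigma^2 * (1 + sum_i theta_i^2).
  sum_i theta_i^2 = (-0.373)^2 = 0.139129.
  gamma(0) = 5 * (1 + 0.139129) = 5 * 1.139129 = 5.695645, which rounds to 5.6956.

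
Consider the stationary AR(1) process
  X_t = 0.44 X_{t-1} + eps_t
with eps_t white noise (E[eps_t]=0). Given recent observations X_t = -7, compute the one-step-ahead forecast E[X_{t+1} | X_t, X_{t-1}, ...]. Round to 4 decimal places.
E[X_{t+1} \mid \mathcal F_t] = -3.0800

For an AR(p) model X_t = c + sum_i phi_i X_{t-i} + eps_t, the
one-step-ahead conditional mean is
  E[X_{t+1} | X_t, ...] = c + sum_i phi_i X_{t+1-i}.
Substitute known values:
  E[X_{t+1} | ...] = (0.44) * (-7)
                   = -3.0800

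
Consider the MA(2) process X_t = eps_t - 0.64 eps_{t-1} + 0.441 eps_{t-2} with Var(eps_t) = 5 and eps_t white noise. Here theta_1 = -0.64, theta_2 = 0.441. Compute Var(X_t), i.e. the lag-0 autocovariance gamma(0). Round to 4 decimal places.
\gamma(0) = 8.0204

For an MA(q) process X_t = eps_t + sum_i theta_i eps_{t-i} with
Var(eps_t) = sigma^2, the variance is
  gamma(0) = sigma^2 * (1 + sum_i theta_i^2).
  sum_i theta_i^2 = (-0.64)^2 + (0.441)^2 = 0.4096 + 0.194481 = 0.604081.
  gamma(0) = 5 * (1 + 0.604081) = 5 * 1.604081 = 8.020405, which rounds to 8.0204.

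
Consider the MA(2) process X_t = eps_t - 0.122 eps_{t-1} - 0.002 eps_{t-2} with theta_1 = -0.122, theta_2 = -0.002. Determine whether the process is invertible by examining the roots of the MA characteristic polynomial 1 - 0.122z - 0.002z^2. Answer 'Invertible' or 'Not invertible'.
\text{Invertible}

The MA(q) characteristic polynomial is P(z) = 1 - 0.122z - 0.002z^2.
Invertibility requires all roots to lie outside the unit circle, i.e. |z| > 1 for every root.
Set 1 + (-0.122) z + (-0.002) z^2 = 0, i.e. a z^2 + b z + c = 0 with a = -0.002, b = -0.122, c = 1.
Discriminant D = b^2 - 4ac = (-0.122)^2 - 4*(-0.002)*1 = 0.014884 - (-0.008) = 0.022884.
D >= 0, so the roots are real: z = (-b +/- sqrt(D)) / (2a) = (0.122 +/- 0.151275) / (-0.004).
  z_1 = (0.122 + 0.151275) / (-0.004) = -68.3186,   |z_1| = 68.3186.
  z_2 = (0.122 - 0.151275) / (-0.004) = 7.3186,   |z_2| = 7.3186.
Moduli of all roots: 68.3186, 7.3186.
All moduli strictly greater than 1? Yes.
Verdict: Invertible.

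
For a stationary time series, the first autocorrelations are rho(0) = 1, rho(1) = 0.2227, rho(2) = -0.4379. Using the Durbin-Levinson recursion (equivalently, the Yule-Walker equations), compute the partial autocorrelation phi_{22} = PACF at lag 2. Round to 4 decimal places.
\phi_{22} = -0.5129

The PACF at lag k is phi_{kk}, the last component of the solution
to the Yule-Walker system G_k phi = r_k where
  (G_k)_{ij} = rho(|i - j|), (r_k)_i = rho(i), i,j = 1..k.
Equivalently, Durbin-Levinson gives phi_{kk} iteratively:
  phi_{11} = rho(1)
  phi_{kk} = [rho(k) - sum_{j=1..k-1} phi_{k-1,j} rho(k-j)]
            / [1 - sum_{j=1..k-1} phi_{k-1,j} rho(j)],
  phi_{k,j} = phi_{k-1,j} - phi_{kk} phi_{k-1,k-j},  j = 1..k-1.
Step k = 1:
  phi_11 = rho(1) = 0.2227.
Step k = 2:
  phi_22 = [rho(2) - phi_11 rho(1)] / [1 - phi_11 rho(1)] = [-0.4379 - (0.2227)(0.2227)] / [1 - (0.2227)(0.2227)]
         = -0.48749529 / 0.95040471 = -0.5129.
Therefore phi_{22} = -0.5129.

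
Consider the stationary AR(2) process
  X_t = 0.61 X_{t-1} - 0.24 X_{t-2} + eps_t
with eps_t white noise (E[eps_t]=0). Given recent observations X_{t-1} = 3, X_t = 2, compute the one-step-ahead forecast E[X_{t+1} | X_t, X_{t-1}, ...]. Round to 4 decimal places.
E[X_{t+1} \mid \mathcal F_t] = 0.5000

For an AR(p) model X_t = c + sum_i phi_i X_{t-i} + eps_t, the
one-step-ahead conditional mean is
  E[X_{t+1} | X_t, ...] = c + sum_i phi_i X_{t+1-i}.
Substitute known values:
  E[X_{t+1} | ...] = (0.61) * (2) + (-0.24) * (3)
                   = 0.5000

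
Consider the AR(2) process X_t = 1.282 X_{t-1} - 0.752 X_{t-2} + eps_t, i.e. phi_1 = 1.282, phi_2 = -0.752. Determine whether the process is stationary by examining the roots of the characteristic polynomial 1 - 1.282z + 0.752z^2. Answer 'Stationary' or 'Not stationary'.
\text{Stationary}

The AR(p) characteristic polynomial is P(z) = 1 - 1.282z + 0.752z^2.
Stationarity requires all roots to lie outside the unit circle, i.e. |z| > 1 for every root.
Set 1 + (-1.282) z + (0.752) z^2 = 0, i.e. a z^2 + b z + c = 0 with a = 0.752, b = -1.282, c = 1.
Discriminant D = b^2 - 4ac = (-1.282)^2 - 4*(0.752)*1 = 1.643524 - (3.008) = -1.364476.
D < 0, so the roots are the complex-conjugate pair z = (-b +/- i sqrt(-D)) / (2a) = 0.8524 +/- 0.7767i.
For a conjugate pair |z|^2 = z * conj(z) = (product of roots) = c/a = 1/(0.752) = 1.329787, so |z| = sqrt(1.329787) = 1.1532 for both roots.
Moduli of all roots: 1.1532, 1.1532.
All moduli strictly greater than 1? Yes.
Verdict: Stationary.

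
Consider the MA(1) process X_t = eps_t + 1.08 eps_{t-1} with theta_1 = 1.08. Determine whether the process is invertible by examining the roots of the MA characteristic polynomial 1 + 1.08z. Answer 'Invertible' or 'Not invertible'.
\text{Not invertible}

The MA(q) characteristic polynomial is P(z) = 1 + 1.08z.
Invertibility requires all roots to lie outside the unit circle, i.e. |z| > 1 for every root.
This is linear in z: 1 + (1.08) z = 0  =>  z = -1/(1.08) = -0.925926,  |z| = 0.925926.
Moduli of all roots: 0.9259.
All moduli strictly greater than 1? No.
Verdict: Not invertible.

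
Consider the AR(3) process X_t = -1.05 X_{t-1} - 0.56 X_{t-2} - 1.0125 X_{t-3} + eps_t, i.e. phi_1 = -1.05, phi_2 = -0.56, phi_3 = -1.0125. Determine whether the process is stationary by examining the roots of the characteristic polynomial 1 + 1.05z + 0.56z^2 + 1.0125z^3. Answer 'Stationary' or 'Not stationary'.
\text{Not stationary}

The AR(p) characteristic polynomial is P(z) = 1 + 1.05z + 0.56z^2 + 1.0125z^3.
Stationarity requires all roots to lie outside the unit circle, i.e. |z| > 1 for every root.
Degree 3: look for a simple real root z0 first, then factor out (1 - z/z0) and solve the remaining quadratic.
Testing z0 = -0.8: P(-0.8) = 1 + (1.05)(-0.8) + (0.56)(-0.8)^2 + (1.0125)(-0.8)^3
  = 1 + (-0.84) + (0.3584) + (-0.5184) = 0.  So z_0 = -0.8 is a root, |z_0| = 0.8.
Divide out the factor (1 + 1.25 z) = (1 - z/z0) (since 1/z0 = -1.25):
  P(z) = (1 + 1.25 z)(1 + (-0.2) z + (0.81) z^2)
  [check: z-coef -0.2 - (-1.25) = 1.05; z^2-coef 0.81 - (-1.25)(-0.2) = 0.56; z^3-coef -(-1.25)(0.81) = 1.0125.]
Remaining roots from the quadratic factor 1 + (-0.2) z + (0.81) z^2:
  Set 1 + (-0.2) z + (0.81) z^2 = 0, i.e. a z^2 + b z + c = 0 with a = 0.81, b = -0.2, c = 1.
  Discriminant D = b^2 - 4ac = (-0.2)^2 - 4*(0.81)*1 = 0.04 - (3.24) = -3.2.
  D < 0, so the roots are the complex-conjugate pair z = (-b +/- i sqrt(-D)) / (2a) = 0.1235 +/- 1.1042i.
  For a conjugate pair |z|^2 = z * conj(z) = (product of roots) = c/a = 1/(0.81) = 1.234568, so |z| = sqrt(1.234568) = 1.1111 for both roots.
Moduli of all roots: 0.8000, 1.1111, 1.1111.
All moduli strictly greater than 1? No.
Verdict: Not stationary.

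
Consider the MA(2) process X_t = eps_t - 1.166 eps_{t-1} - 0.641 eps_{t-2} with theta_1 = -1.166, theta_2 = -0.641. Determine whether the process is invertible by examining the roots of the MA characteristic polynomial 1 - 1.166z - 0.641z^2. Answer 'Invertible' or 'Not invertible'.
\text{Not invertible}

The MA(q) characteristic polynomial is P(z) = 1 - 1.166z - 0.641z^2.
Invertibility requires all roots to lie outside the unit circle, i.e. |z| > 1 for every root.
Set 1 + (-1.166) z + (-0.641) z^2 = 0, i.e. a z^2 + b z + c = 0 with a = -0.641, b = -1.166, c = 1.
Discriminant D = b^2 - 4ac = (-1.166)^2 - 4*(-0.641)*1 = 1.359556 - (-2.564) = 3.923556.
D >= 0, so the roots are real: z = (-b +/- sqrt(D)) / (2a) = (1.166 +/- 1.980797) / (-1.282).
  z_1 = (1.166 + 1.980797) / (-1.282) = -2.4546,   |z_1| = 2.4546.
  z_2 = (1.166 - 1.980797) / (-1.282) = 0.6356,   |z_2| = 0.6356.
Moduli of all roots: 2.4546, 0.6356.
All moduli strictly greater than 1? No.
Verdict: Not invertible.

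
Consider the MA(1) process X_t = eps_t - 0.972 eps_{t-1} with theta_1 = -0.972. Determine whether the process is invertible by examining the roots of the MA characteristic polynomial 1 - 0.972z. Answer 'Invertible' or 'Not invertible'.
\text{Invertible}

The MA(q) characteristic polynomial is P(z) = 1 - 0.972z.
Invertibility requires all roots to lie outside the unit circle, i.e. |z| > 1 for every root.
This is linear in z: 1 + (-0.972) z = 0  =>  z = -1/(-0.972) = 1.028807,  |z| = 1.028807.
Moduli of all roots: 1.0288.
All moduli strictly greater than 1? Yes.
Verdict: Invertible.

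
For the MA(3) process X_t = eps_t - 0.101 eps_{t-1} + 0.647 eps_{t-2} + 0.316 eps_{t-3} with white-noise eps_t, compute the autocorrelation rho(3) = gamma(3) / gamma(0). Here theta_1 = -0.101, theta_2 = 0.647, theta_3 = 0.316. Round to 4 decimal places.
\rho(3) = 0.2067

For an MA(q) process with theta_0 = 1, the autocovariance is
  gamma(k) = sigma^2 * sum_{i=0..q-k} theta_i * theta_{i+k},
and rho(k) = gamma(k) / gamma(0). Sigma^2 cancels.
  numerator   = (1)*(0.316) = 0.316.
  denominator = (1)^2 + (-0.101)^2 + (0.647)^2 + (0.316)^2 = 1.528666.
  rho(3) = 0.316 / 1.528666 = 0.2067.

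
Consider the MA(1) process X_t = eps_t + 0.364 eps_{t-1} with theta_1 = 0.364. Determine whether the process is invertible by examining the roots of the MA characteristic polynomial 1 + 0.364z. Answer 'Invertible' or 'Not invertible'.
\text{Invertible}

The MA(q) characteristic polynomial is P(z) = 1 + 0.364z.
Invertibility requires all roots to lie outside the unit circle, i.e. |z| > 1 for every root.
This is linear in z: 1 + (0.364) z = 0  =>  z = -1/(0.364) = -2.747253,  |z| = 2.747253.
Moduli of all roots: 2.7473.
All moduli strictly greater than 1? Yes.
Verdict: Invertible.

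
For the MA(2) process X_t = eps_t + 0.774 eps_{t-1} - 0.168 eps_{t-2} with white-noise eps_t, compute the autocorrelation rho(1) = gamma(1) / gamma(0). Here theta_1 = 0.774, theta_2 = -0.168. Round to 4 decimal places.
\rho(1) = 0.3957

For an MA(q) process with theta_0 = 1, the autocovariance is
  gamma(k) = sigma^2 * sum_{i=0..q-k} theta_i * theta_{i+k},
and rho(k) = gamma(k) / gamma(0). Sigma^2 cancels.
  numerator   = (1)*(0.774) + (0.774)*(-0.168) = 0.643968.
  denominator = (1)^2 + (0.774)^2 + (-0.168)^2 = 1.6273.
  rho(1) = 0.643968 / 1.6273 = 0.3957.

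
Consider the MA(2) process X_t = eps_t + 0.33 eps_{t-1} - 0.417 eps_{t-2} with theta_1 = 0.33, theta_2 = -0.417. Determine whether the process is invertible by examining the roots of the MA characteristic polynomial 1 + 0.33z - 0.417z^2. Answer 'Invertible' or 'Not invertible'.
\text{Invertible}

The MA(q) characteristic polynomial is P(z) = 1 + 0.33z - 0.417z^2.
Invertibility requires all roots to lie outside the unit circle, i.e. |z| > 1 for every root.
Set 1 + (0.33) z + (-0.417) z^2 = 0, i.e. a z^2 + b z + c = 0 with a = -0.417, b = 0.33, c = 1.
Discriminant D = b^2 - 4ac = (0.33)^2 - 4*(-0.417)*1 = 0.1089 - (-1.668) = 1.7769.
D >= 0, so the roots are real: z = (-b +/- sqrt(D)) / (2a) = (-0.33 +/- 1.333004) / (-0.834).
  z_1 = (-0.33 + 1.333004) / (-0.834) = -1.2026,   |z_1| = 1.2026.
  z_2 = (-0.33 - 1.333004) / (-0.834) = 1.994,   |z_2| = 1.994.
Moduli of all roots: 1.2026, 1.9940.
All moduli strictly greater than 1? Yes.
Verdict: Invertible.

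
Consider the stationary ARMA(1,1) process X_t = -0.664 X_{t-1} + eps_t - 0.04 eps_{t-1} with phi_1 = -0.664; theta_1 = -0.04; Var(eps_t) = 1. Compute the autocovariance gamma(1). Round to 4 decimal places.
\gamma(1) = -1.2926

Multiply the model equation by X_{t-k} and take expectations. With theta_0 = psi_0 = 1 and psi_j the MA(infinity) weights, this gives
  gamma(k) - sum_i phi_i gamma(k-i) = c_k,
  c_k = sigma^2 * sum_{j=k..q} theta_j psi_{j-k}   (c_k = 0 for k > q),
using gamma(-m) = gamma(m).
psi-weights needed (psi_j = theta_j + sum_i phi_i psi_{j-i}):
  psi_1 = theta_1 + phi_1 = -0.04 + (-0.664) = -0.704
Right-hand sides:
  c_0 = sigma^2 (1 + theta_1 psi_1) = 1 * (1 + (-0.04)(-0.704)) = 1 * 1.02816 = 1.02816
  c_1 = sigma^2 theta_1 = 1 * (-0.04) = -0.04
  c_2 = 0
Equations for k = 0 and k = 1 (AR order 1):
  gamma(0) = phi_1 gamma(1) + c_0
  gamma(1) = phi_1 gamma(0) + c_1
Substituting the second into the first: gamma(0) (1 - phi_1^2) = c_0 + phi_1 c_1, so
  gamma(0) = (c_0 + phi_1 c_1) / (1 - phi_1^2) = (1.02816 + (-0.664)(-0.04)) / (1 - (-0.664)^2) = 1.05472 / 0.559104 = 1.886447.
  gamma(1) = phi_1 gamma(0) + c_1 = (-0.664)(1.886447) + (-0.04) = -1.292601.
Therefore gamma(1) = -1.2926 (to 4 decimal places).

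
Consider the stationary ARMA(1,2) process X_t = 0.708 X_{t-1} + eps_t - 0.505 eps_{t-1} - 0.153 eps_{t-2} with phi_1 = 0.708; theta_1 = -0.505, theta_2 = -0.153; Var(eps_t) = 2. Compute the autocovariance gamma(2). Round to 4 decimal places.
\gamma(2) = -0.0210

Multiply the model equation by X_{t-k} and take expectations. With theta_0 = psi_0 = 1 and psi_j the MA(infinity) weights, this gives
  gamma(k) - sum_i phi_i gamma(k-i) = c_k,
  c_k = sigma^2 * sum_{j=k..q} theta_j psi_{j-k}   (c_k = 0 for k > q),
using gamma(-m) = gamma(m).
psi-weights needed (psi_j = theta_j + sum_i phi_i psi_{j-i}):
  psi_1 = theta_1 + phi_1 = -0.505 + (0.708) = 0.203
  psi_2 = theta_2 + phi_1 psi_1 = -0.153 + (0.708)(0.203) = -0.009276
Right-hand sides:
  c_0 = sigma^2 (1 + theta_1 psi_1 + theta_2 psi_2) = 2 * (1 + (-0.505)(0.203) + (-0.153)(-0.009276)) = 2 * 0.898904 = 1.797808
  c_1 = sigma^2 (theta_1 + theta_2 psi_1) = 2 * (-0.505 + (-0.153)(0.203)) = -1.072118
  c_2 = sigma^2 theta_2 = 2 * (-0.153) = -0.306
Equations for k = 0 and k = 1 (AR order 1):
  gamma(0) = phi_1 gamma(1) + c_0
  gamma(1) = phi_1 gamma(0) + c_1
Substituting the second into the first: gamma(0) (1 - phi_1^2) = c_0 + phi_1 c_1, so
  gamma(0) = (c_0 + phi_1 c_1) / (1 - phi_1^2) = (1.797808 + (0.708)(-1.072118)) / (1 - (0.708)^2) = 1.038749 / 0.498736 = 2.082763.
  gamma(1) = phi_1 gamma(0) + c_1 = (0.708)(2.082763) + (-1.072118) = 0.402478.
For k = 2: gamma(2) = phi_1 gamma(1) + c_2
  = (0.708)(0.402478) + (-0.306) = -0.021045.
Therefore gamma(2) = -0.0210 (to 4 decimal places).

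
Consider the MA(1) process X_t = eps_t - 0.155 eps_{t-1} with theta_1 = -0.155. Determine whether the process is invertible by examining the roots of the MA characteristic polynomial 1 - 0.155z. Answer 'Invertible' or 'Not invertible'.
\text{Invertible}

The MA(q) characteristic polynomial is P(z) = 1 - 0.155z.
Invertibility requires all roots to lie outside the unit circle, i.e. |z| > 1 for every root.
This is linear in z: 1 + (-0.155) z = 0  =>  z = -1/(-0.155) = 6.451613,  |z| = 6.451613.
Moduli of all roots: 6.4516.
All moduli strictly greater than 1? Yes.
Verdict: Invertible.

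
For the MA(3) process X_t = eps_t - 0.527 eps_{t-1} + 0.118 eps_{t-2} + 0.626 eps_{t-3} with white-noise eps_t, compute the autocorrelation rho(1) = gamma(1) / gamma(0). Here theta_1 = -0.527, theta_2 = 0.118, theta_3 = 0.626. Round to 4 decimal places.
\rho(1) = -0.3061

For an MA(q) process with theta_0 = 1, the autocovariance is
  gamma(k) = sigma^2 * sum_{i=0..q-k} theta_i * theta_{i+k},
and rho(k) = gamma(k) / gamma(0). Sigma^2 cancels.
  numerator   = (1)*(-0.527) + (-0.527)*(0.118) + (0.118)*(0.626) = -0.515318.
  denominator = (1)^2 + (-0.527)^2 + (0.118)^2 + (0.626)^2 = 1.683529.
  rho(1) = -0.515318 / 1.683529 = -0.3061.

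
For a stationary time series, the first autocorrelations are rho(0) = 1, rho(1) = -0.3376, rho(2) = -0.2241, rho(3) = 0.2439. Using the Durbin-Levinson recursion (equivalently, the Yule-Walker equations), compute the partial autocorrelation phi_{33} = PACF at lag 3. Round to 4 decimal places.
\phi_{33} = 0.0140

The PACF at lag k is phi_{kk}, the last component of the solution
to the Yule-Walker system G_k phi = r_k where
  (G_k)_{ij} = rho(|i - j|), (r_k)_i = rho(i), i,j = 1..k.
Equivalently, Durbin-Levinson gives phi_{kk} iteratively:
  phi_{11} = rho(1)
  phi_{kk} = [rho(k) - sum_{j=1..k-1} phi_{k-1,j} rho(k-j)]
            / [1 - sum_{j=1..k-1} phi_{k-1,j} rho(j)],
  phi_{k,j} = phi_{k-1,j} - phi_{kk} phi_{k-1,k-j},  j = 1..k-1.
Step k = 1:
  phi_11 = rho(1) = -0.3376.
Step k = 2:
  phi_22 = [rho(2) - phi_11 rho(1)] / [1 - phi_11 rho(1)] = [-0.2241 - (-0.3376)(-0.3376)] / [1 - (-0.3376)(-0.3376)]
         = -0.33807376 / 0.88602624 = -0.381562.
  Update: phi_21 = phi_11 - phi_22 phi_11 = -0.3376 - (-0.381562)(-0.3376) = -0.466415.
Step k = 3:
  phi_33 = [rho(3) - phi_21 rho(2) - phi_22 rho(1)] / [1 - phi_21 rho(1) - phi_22 rho(2)]
    numerator   = 0.2439 - (-0.466415)(-0.2241) - (-0.381562)(-0.3376) = 0.01056108
    denominator = 1 - (-0.466415)(-0.3376) - (-0.381562)(-0.2241) = 0.75703021
  phi_33 = 0.01056108 / 0.75703021 = 0.014.
Therefore phi_{33} = 0.0140.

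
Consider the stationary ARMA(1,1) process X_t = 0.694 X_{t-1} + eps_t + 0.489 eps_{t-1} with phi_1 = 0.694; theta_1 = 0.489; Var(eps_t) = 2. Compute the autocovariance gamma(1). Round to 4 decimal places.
\gamma(1) = 6.1133

Multiply the model equation by X_{t-k} and take expectations. With theta_0 = psi_0 = 1 and psi_j the MA(infinity) weights, this gives
  gamma(k) - sum_i phi_i gamma(k-i) = c_k,
  c_k = sigma^2 * sum_{j=k..q} theta_j psi_{j-k}   (c_k = 0 for k > q),
using gamma(-m) = gamma(m).
psi-weights needed (psi_j = theta_j + sum_i phi_i psi_{j-i}):
  psi_1 = theta_1 + phi_1 = 0.489 + (0.694) = 1.183
Right-hand sides:
  c_0 = sigma^2 (1 + theta_1 psi_1) = 2 * (1 + (0.489)(1.183)) = 2 * 1.578487 = 3.156974
  c_1 = sigma^2 theta_1 = 2 * (0.489) = 0.978
  c_2 = 0
Equations for k = 0 and k = 1 (AR order 1):
  gamma(0) = phi_1 gamma(1) + c_0
  gamma(1) = phi_1 gamma(0) + c_1
Substituting the second into the first: gamma(0) (1 - phi_1^2) = c_0 + phi_1 c_1, so
  gamma(0) = (c_0 + phi_1 c_1) / (1 - phi_1^2) = (3.156974 + (0.694)(0.978)) / (1 - (0.694)^2) = 3.835706 / 0.518364 = 7.399638.
  gamma(1) = phi_1 gamma(0) + c_1 = (0.694)(7.399638) + (0.978) = 6.113349.
Therefore gamma(1) = 6.1133 (to 4 decimal places).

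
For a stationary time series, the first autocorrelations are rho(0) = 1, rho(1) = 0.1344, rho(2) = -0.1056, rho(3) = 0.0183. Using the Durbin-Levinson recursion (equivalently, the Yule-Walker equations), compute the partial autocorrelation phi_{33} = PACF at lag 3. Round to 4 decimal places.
\phi_{33} = 0.0530

The PACF at lag k is phi_{kk}, the last component of the solution
to the Yule-Walker system G_k phi = r_k where
  (G_k)_{ij} = rho(|i - j|), (r_k)_i = rho(i), i,j = 1..k.
Equivalently, Durbin-Levinson gives phi_{kk} iteratively:
  phi_{11} = rho(1)
  phi_{kk} = [rho(k) - sum_{j=1..k-1} phi_{k-1,j} rho(k-j)]
            / [1 - sum_{j=1..k-1} phi_{k-1,j} rho(j)],
  phi_{k,j} = phi_{k-1,j} - phi_{kk} phi_{k-1,k-j},  j = 1..k-1.
Step k = 1:
  phi_11 = rho(1) = 0.1344.
Step k = 2:
  phi_22 = [rho(2) - phi_11 rho(1)] / [1 - phi_11 rho(1)] = [-0.1056 - (0.1344)(0.1344)] / [1 - (0.1344)(0.1344)]
         = -0.12366336 / 0.98193664 = -0.125938.
  Update: phi_21 = phi_11 - phi_22 phi_11 = 0.1344 - (-0.125938)(0.1344) = 0.151326.
Step k = 3:
  phi_33 = [rho(3) - phi_21 rho(2) - phi_22 rho(1)] / [1 - phi_21 rho(1) - phi_22 rho(2)]
    numerator   = 0.0183 - (0.151326)(-0.1056) - (-0.125938)(0.1344) = 0.05120613
    denominator = 1 - (0.151326)(0.1344) - (-0.125938)(-0.1056) = 0.9663627
  phi_33 = 0.05120613 / 0.9663627 = 0.053.
Therefore phi_{33} = 0.0530.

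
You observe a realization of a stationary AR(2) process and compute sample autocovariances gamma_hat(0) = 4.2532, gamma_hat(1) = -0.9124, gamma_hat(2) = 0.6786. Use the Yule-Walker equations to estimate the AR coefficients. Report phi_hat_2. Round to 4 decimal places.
\hat\phi_{2} = 0.1190

The Yule-Walker equations for an AR(p) process read, in matrix form,
  Gamma_p phi = r_p,   with   (Gamma_p)_{ij} = gamma(|i - j|),
                       (r_p)_i = gamma(i),   i,j = 1..p.
Substitute the sample gammas (Toeplitz matrix and right-hand side of size 2):
  Gamma_p = [[4.2532, -0.9124], [-0.9124, 4.2532]]
  r_p     = [-0.9124, 0.6786]
Written out:
  4.2532 phi_1 - 0.9124 phi_2 = -0.9124
  -0.9124 phi_1 + 4.2532 phi_2 = 0.6786
Solve by Cramer's rule:
  det = gamma(0)^2 - gamma(1)^2 = (4.2532)^2 - (-0.9124)^2 = 18.08971024 - 0.83247376 = 17.25723648
  phi_hat_1 = [gamma(1) gamma(0) - gamma(1) gamma(2)] / det = [(-0.9124)(4.2532) - (-0.9124)(0.6786)] / 17.25723648 = -3.26146504 / 17.25723648 = -0.189
  phi_hat_2 = [gamma(0) gamma(2) - gamma(1)^2] / det = [(4.2532)(0.6786) - (-0.9124)^2] / 17.25723648 = 2.05374776 / 17.25723648 = 0.119
So phi_hat = [-0.1890, 0.1190].
Therefore phi_hat_2 = 0.1190.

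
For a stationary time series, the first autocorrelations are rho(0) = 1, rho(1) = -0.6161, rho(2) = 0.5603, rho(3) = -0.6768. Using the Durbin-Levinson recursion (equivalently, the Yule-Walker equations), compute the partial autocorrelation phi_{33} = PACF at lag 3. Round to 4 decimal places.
\phi_{33} = -0.4450

The PACF at lag k is phi_{kk}, the last component of the solution
to the Yule-Walker system G_k phi = r_k where
  (G_k)_{ij} = rho(|i - j|), (r_k)_i = rho(i), i,j = 1..k.
Equivalently, Durbin-Levinson gives phi_{kk} iteratively:
  phi_{11} = rho(1)
  phi_{kk} = [rho(k) - sum_{j=1..k-1} phi_{k-1,j} rho(k-j)]
            / [1 - sum_{j=1..k-1} phi_{k-1,j} rho(j)],
  phi_{k,j} = phi_{k-1,j} - phi_{kk} phi_{k-1,k-j},  j = 1..k-1.
Step k = 1:
  phi_11 = rho(1) = -0.6161.
Step k = 2:
  phi_22 = [rho(2) - phi_11 rho(1)] / [1 - phi_11 rho(1)] = [0.5603 - (-0.6161)(-0.6161)] / [1 - (-0.6161)(-0.6161)]
         = 0.18072079 / 0.62042079 = 0.291287.
  Update: phi_21 = phi_11 - phi_22 phi_11 = -0.6161 - (0.291287)(-0.6161) = -0.436638.
Step k = 3:
  phi_33 = [rho(3) - phi_21 rho(2) - phi_22 rho(1)] / [1 - phi_21 rho(1) - phi_22 rho(2)]
    numerator   = -0.6768 - (-0.436638)(0.5603) - (0.291287)(-0.6161) = -0.25268964
    denominator = 1 - (-0.436638)(-0.6161) - (0.291287)(0.5603) = 0.56777909
  phi_33 = -0.25268964 / 0.56777909 = -0.445.
Therefore phi_{33} = -0.4450.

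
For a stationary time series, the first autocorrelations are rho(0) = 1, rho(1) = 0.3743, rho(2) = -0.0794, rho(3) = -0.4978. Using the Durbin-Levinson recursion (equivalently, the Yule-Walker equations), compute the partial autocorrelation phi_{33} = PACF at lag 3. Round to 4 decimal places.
\phi_{33} = -0.4540

The PACF at lag k is phi_{kk}, the last component of the solution
to the Yule-Walker system G_k phi = r_k where
  (G_k)_{ij} = rho(|i - j|), (r_k)_i = rho(i), i,j = 1..k.
Equivalently, Durbin-Levinson gives phi_{kk} iteratively:
  phi_{11} = rho(1)
  phi_{kk} = [rho(k) - sum_{j=1..k-1} phi_{k-1,j} rho(k-j)]
            / [1 - sum_{j=1..k-1} phi_{k-1,j} rho(j)],
  phi_{k,j} = phi_{k-1,j} - phi_{kk} phi_{k-1,k-j},  j = 1..k-1.
Step k = 1:
  phi_11 = rho(1) = 0.3743.
Step k = 2:
  phi_22 = [rho(2) - phi_11 rho(1)] / [1 - phi_11 rho(1)] = [-0.0794 - (0.3743)(0.3743)] / [1 - (0.3743)(0.3743)]
         = -0.21950049 / 0.85989951 = -0.255263.
  Update: phi_21 = phi_11 - phi_22 phi_11 = 0.3743 - (-0.255263)(0.3743) = 0.469845.
Step k = 3:
  phi_33 = [rho(3) - phi_21 rho(2) - phi_22 rho(1)] / [1 - phi_21 rho(1) - phi_22 rho(2)]
    numerator   = -0.4978 - (0.469845)(-0.0794) - (-0.255263)(0.3743) = -0.36494939
    denominator = 1 - (0.469845)(0.3743) - (-0.255263)(-0.0794) = 0.80386917
  phi_33 = -0.36494939 / 0.80386917 = -0.454.
Therefore phi_{33} = -0.4540.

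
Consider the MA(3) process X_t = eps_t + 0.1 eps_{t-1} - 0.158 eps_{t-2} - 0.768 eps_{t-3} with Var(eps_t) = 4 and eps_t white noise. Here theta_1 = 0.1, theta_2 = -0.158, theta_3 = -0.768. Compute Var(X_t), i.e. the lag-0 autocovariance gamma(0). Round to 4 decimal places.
\gamma(0) = 6.4992

For an MA(q) process X_t = eps_t + sum_i theta_i eps_{t-i} with
Var(eps_t) = sigma^2, the variance is
  gamma(0) = sigma^2 * (1 + sum_i theta_i^2).
  sum_i theta_i^2 = (0.1)^2 + (-0.158)^2 + (-0.768)^2 = 0.01 + 0.024964 + 0.589824 = 0.624788.
  gamma(0) = 4 * (1 + 0.624788) = 4 * 1.624788 = 6.499152, which rounds to 6.4992.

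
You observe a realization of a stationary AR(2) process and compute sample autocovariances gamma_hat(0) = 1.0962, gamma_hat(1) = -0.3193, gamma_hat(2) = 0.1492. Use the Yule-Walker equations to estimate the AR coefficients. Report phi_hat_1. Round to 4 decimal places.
\hat\phi_{1} = -0.2750

The Yule-Walker equations for an AR(p) process read, in matrix form,
  Gamma_p phi = r_p,   with   (Gamma_p)_{ij} = gamma(|i - j|),
                       (r_p)_i = gamma(i),   i,j = 1..p.
Substitute the sample gammas (Toeplitz matrix and right-hand side of size 2):
  Gamma_p = [[1.0962, -0.3193], [-0.3193, 1.0962]]
  r_p     = [-0.3193, 0.1492]
Written out:
  1.0962 phi_1 - 0.3193 phi_2 = -0.3193
  -0.3193 phi_1 + 1.0962 phi_2 = 0.1492
Solve by Cramer's rule:
  det = gamma(0)^2 - gamma(1)^2 = (1.0962)^2 - (-0.3193)^2 = 1.20165444 - 0.10195249 = 1.09970195
  phi_hat_1 = [gamma(1) gamma(0) - gamma(1) gamma(2)] / det = [(-0.3193)(1.0962) - (-0.3193)(0.1492)] / 1.09970195 = -0.3023771 / 1.09970195 = -0.275
  phi_hat_2 = [gamma(0) gamma(2) - gamma(1)^2] / det = [(1.0962)(0.1492) - (-0.3193)^2] / 1.09970195 = 0.06160055 / 1.09970195 = 0.056
So phi_hat = [-0.2750, 0.0560].
Therefore phi_hat_1 = -0.2750.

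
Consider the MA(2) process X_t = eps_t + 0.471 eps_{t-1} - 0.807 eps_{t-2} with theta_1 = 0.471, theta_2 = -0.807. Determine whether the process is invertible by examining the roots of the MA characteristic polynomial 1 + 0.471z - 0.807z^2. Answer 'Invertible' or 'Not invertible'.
\text{Not invertible}

The MA(q) characteristic polynomial is P(z) = 1 + 0.471z - 0.807z^2.
Invertibility requires all roots to lie outside the unit circle, i.e. |z| > 1 for every root.
Set 1 + (0.471) z + (-0.807) z^2 = 0, i.e. a z^2 + b z + c = 0 with a = -0.807, b = 0.471, c = 1.
Discriminant D = b^2 - 4ac = (0.471)^2 - 4*(-0.807)*1 = 0.221841 - (-3.228) = 3.449841.
D >= 0, so the roots are real: z = (-b +/- sqrt(D)) / (2a) = (-0.471 +/- 1.857375) / (-1.614).
  z_1 = (-0.471 + 1.857375) / (-1.614) = -0.859,   |z_1| = 0.859.
  z_2 = (-0.471 - 1.857375) / (-1.614) = 1.4426,   |z_2| = 1.4426.
Moduli of all roots: 0.8590, 1.4426.
All moduli strictly greater than 1? No.
Verdict: Not invertible.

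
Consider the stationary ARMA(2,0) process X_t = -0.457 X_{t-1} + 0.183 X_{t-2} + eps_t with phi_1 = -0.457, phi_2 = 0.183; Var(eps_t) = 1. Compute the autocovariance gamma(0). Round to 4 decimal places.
\gamma(0) = 1.5058

Multiply the model equation by X_{t-k} and take expectations. With theta_0 = psi_0 = 1 and psi_j the MA(infinity) weights, this gives
  gamma(k) - sum_i phi_i gamma(k-i) = c_k,
  c_k = sigma^2 * sum_{j=k..q} theta_j psi_{j-k}   (c_k = 0 for k > q),
using gamma(-m) = gamma(m).
Pure AR (q = 0): c_0 = sigma^2 = 1, c_k = 0 for k >= 1.
Equations for k = 0, 1, 2 (AR order 2, c_2 = 0):
  (E0) gamma(0) = phi_1 gamma(1) + phi_2 gamma(2) + c_0
  (E1) gamma(1) = phi_1 gamma(0) + phi_2 gamma(1) + c_1
  (E2) gamma(2) = phi_1 gamma(1) + phi_2 gamma(0)
From (E1): gamma(1) = A gamma(0) + B with
  A = phi_1 / (1 - phi_2) = -0.457 / 0.817 = -0.559364,   B = c_1 / (1 - phi_2) = 0 / 0.817 = 0.
Insert (E2) into (E0): gamma(0) (1 - phi_2^2) = phi_1 (1 + phi_2) gamma(1) + c_0.
  phi_1 (1 + phi_2) = (-0.457)(1.183) = -0.540631,   1 - phi_2^2 = 0.966511.
Replace gamma(1) by A gamma(0) + B and collect gamma(0):
  gamma(0) [0.966511 - (-0.540631)(-0.559364)] = c_0 = 1
  gamma(0) * 0.664102 = 1
  gamma(0) = 1 / 0.664102 = 1.505793.
Therefore gamma(0) = 1.5058 (to 4 decimal places).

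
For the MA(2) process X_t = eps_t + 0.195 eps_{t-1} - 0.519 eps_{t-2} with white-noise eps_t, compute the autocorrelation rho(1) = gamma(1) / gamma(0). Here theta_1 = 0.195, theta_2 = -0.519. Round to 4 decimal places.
\rho(1) = 0.0717

For an MA(q) process with theta_0 = 1, the autocovariance is
  gamma(k) = sigma^2 * sum_{i=0..q-k} theta_i * theta_{i+k},
and rho(k) = gamma(k) / gamma(0). Sigma^2 cancels.
  numerator   = (1)*(0.195) + (0.195)*(-0.519) = 0.093795.
  denominator = (1)^2 + (0.195)^2 + (-0.519)^2 = 1.307386.
  rho(1) = 0.093795 / 1.307386 = 0.0717.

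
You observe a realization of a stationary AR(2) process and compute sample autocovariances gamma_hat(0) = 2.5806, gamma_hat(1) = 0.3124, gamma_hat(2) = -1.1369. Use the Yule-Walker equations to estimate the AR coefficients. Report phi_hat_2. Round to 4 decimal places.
\hat\phi_{2} = -0.4620

The Yule-Walker equations for an AR(p) process read, in matrix form,
  Gamma_p phi = r_p,   with   (Gamma_p)_{ij} = gamma(|i - j|),
                       (r_p)_i = gamma(i),   i,j = 1..p.
Substitute the sample gammas (Toeplitz matrix and right-hand side of size 2):
  Gamma_p = [[2.5806, 0.3124], [0.3124, 2.5806]]
  r_p     = [0.3124, -1.1369]
Written out:
  2.5806 phi_1 + 0.3124 phi_2 = 0.3124
  0.3124 phi_1 + 2.5806 phi_2 = -1.1369
Solve by Cramer's rule:
  det = gamma(0)^2 - gamma(1)^2 = (2.5806)^2 - (0.3124)^2 = 6.65949636 - 0.09759376 = 6.5619026
  phi_hat_1 = [gamma(1) gamma(0) - gamma(1) gamma(2)] / det = [(0.3124)(2.5806) - (0.3124)(-1.1369)] / 6.5619026 = 1.161347 / 6.5619026 = 0.177
  phi_hat_2 = [gamma(0) gamma(2) - gamma(1)^2] / det = [(2.5806)(-1.1369) - (0.3124)^2] / 6.5619026 = -3.0314779 / 6.5619026 = -0.462
So phi_hat = [0.1770, -0.4620].
Therefore phi_hat_2 = -0.4620.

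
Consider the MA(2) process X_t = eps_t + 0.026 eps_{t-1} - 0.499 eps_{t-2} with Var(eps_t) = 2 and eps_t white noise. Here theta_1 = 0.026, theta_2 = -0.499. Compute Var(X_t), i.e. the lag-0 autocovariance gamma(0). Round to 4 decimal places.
\gamma(0) = 2.4994

For an MA(q) process X_t = eps_t + sum_i theta_i eps_{t-i} with
Var(eps_t) = sigma^2, the variance is
  gamma(0) = sigma^2 * (1 + sum_i theta_i^2).
  sum_i theta_i^2 = (0.026)^2 + (-0.499)^2 = 0.000676 + 0.249001 = 0.249677.
  gamma(0) = 2 * (1 + 0.249677) = 2 * 1.249677 = 2.499354, which rounds to 2.4994.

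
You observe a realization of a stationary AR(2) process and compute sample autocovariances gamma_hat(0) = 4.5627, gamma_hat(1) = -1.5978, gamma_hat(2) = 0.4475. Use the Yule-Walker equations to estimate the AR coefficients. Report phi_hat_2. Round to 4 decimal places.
\hat\phi_{2} = -0.0280

The Yule-Walker equations for an AR(p) process read, in matrix form,
  Gamma_p phi = r_p,   with   (Gamma_p)_{ij} = gamma(|i - j|),
                       (r_p)_i = gamma(i),   i,j = 1..p.
Substitute the sample gammas (Toeplitz matrix and right-hand side of size 2):
  Gamma_p = [[4.5627, -1.5978], [-1.5978, 4.5627]]
  r_p     = [-1.5978, 0.4475]
Written out:
  4.5627 phi_1 - 1.5978 phi_2 = -1.5978
  -1.5978 phi_1 + 4.5627 phi_2 = 0.4475
Solve by Cramer's rule:
  det = gamma(0)^2 - gamma(1)^2 = (4.5627)^2 - (-1.5978)^2 = 20.81823129 - 2.55296484 = 18.26526645
  phi_hat_1 = [gamma(1) gamma(0) - gamma(1) gamma(2)] / det = [(-1.5978)(4.5627) - (-1.5978)(0.4475)] / 18.26526645 = -6.57526656 / 18.26526645 = -0.36
  phi_hat_2 = [gamma(0) gamma(2) - gamma(1)^2] / det = [(4.5627)(0.4475) - (-1.5978)^2] / 18.26526645 = -0.51115659 / 18.26526645 = -0.028
So phi_hat = [-0.3600, -0.0280].
Therefore phi_hat_2 = -0.0280.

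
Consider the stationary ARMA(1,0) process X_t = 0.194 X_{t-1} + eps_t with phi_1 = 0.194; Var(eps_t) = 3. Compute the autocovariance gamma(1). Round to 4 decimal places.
\gamma(1) = 0.6048

Multiply the model equation by X_{t-k} and take expectations. With theta_0 = psi_0 = 1 and psi_j the MA(infinity) weights, this gives
  gamma(k) - sum_i phi_i gamma(k-i) = c_k,
  c_k = sigma^2 * sum_{j=k..q} theta_j psi_{j-k}   (c_k = 0 for k > q),
using gamma(-m) = gamma(m).
Pure AR (q = 0): c_0 = sigma^2 = 3, c_k = 0 for k >= 1.
Equations for k = 0 and k = 1 (AR order 1):
  gamma(0) = phi_1 gamma(1) + c_0
  gamma(1) = phi_1 gamma(0) + c_1
Substituting the second into the first: gamma(0) (1 - phi_1^2) = c_0 + phi_1 c_1, so
  gamma(0) = c_0 / (1 - phi_1^2) = 3 / (1 - (0.194)^2) = 3 / 0.962364 = 3.117324.
  gamma(1) = phi_1 gamma(0) = (0.194)(3.117324) = 0.604761.
Therefore gamma(1) = 0.6048 (to 4 decimal places).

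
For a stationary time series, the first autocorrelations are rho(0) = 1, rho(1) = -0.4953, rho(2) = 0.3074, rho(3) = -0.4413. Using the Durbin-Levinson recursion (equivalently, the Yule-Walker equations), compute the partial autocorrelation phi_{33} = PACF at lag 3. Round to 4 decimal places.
\phi_{33} = -0.3480

The PACF at lag k is phi_{kk}, the last component of the solution
to the Yule-Walker system G_k phi = r_k where
  (G_k)_{ij} = rho(|i - j|), (r_k)_i = rho(i), i,j = 1..k.
Equivalently, Durbin-Levinson gives phi_{kk} iteratively:
  phi_{11} = rho(1)
  phi_{kk} = [rho(k) - sum_{j=1..k-1} phi_{k-1,j} rho(k-j)]
            / [1 - sum_{j=1..k-1} phi_{k-1,j} rho(j)],
  phi_{k,j} = phi_{k-1,j} - phi_{kk} phi_{k-1,k-j},  j = 1..k-1.
Step k = 1:
  phi_11 = rho(1) = -0.4953.
Step k = 2:
  phi_22 = [rho(2) - phi_11 rho(1)] / [1 - phi_11 rho(1)] = [0.3074 - (-0.4953)(-0.4953)] / [1 - (-0.4953)(-0.4953)]
         = 0.06207791 / 0.75467791 = 0.082257.
  Update: phi_21 = phi_11 - phi_22 phi_11 = -0.4953 - (0.082257)(-0.4953) = -0.454558.
Step k = 3:
  phi_33 = [rho(3) - phi_21 rho(2) - phi_22 rho(1)] / [1 - phi_21 rho(1) - phi_22 rho(2)]
    numerator   = -0.4413 - (-0.454558)(0.3074) - (0.082257)(-0.4953) = -0.26082678
    denominator = 1 - (-0.454558)(-0.4953) - (0.082257)(0.3074) = 0.74957154
  phi_33 = -0.26082678 / 0.74957154 = -0.348.
Therefore phi_{33} = -0.3480.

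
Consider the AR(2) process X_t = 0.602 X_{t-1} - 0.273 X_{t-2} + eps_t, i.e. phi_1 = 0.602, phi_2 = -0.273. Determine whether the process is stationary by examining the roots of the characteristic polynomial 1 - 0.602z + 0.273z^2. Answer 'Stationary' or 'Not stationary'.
\text{Stationary}

The AR(p) characteristic polynomial is P(z) = 1 - 0.602z + 0.273z^2.
Stationarity requires all roots to lie outside the unit circle, i.e. |z| > 1 for every root.
Set 1 + (-0.602) z + (0.273) z^2 = 0, i.e. a z^2 + b z + c = 0 with a = 0.273, b = -0.602, c = 1.
Discriminant D = b^2 - 4ac = (-0.602)^2 - 4*(0.273)*1 = 0.362404 - (1.092) = -0.729596.
D < 0, so the roots are the complex-conjugate pair z = (-b +/- i sqrt(-D)) / (2a) = 1.1026 +/- 1.5644i.
For a conjugate pair |z|^2 = z * conj(z) = (product of roots) = c/a = 1/(0.273) = 3.663004, so |z| = sqrt(3.663004) = 1.9139 for both roots.
Moduli of all roots: 1.9139, 1.9139.
All moduli strictly greater than 1? Yes.
Verdict: Stationary.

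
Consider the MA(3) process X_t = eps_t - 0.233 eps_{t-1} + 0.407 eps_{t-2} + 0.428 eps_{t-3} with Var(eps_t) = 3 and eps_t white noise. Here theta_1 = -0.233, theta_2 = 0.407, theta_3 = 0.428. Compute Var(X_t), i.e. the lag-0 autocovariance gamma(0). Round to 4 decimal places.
\gamma(0) = 4.2094

For an MA(q) process X_t = eps_t + sum_i theta_i eps_{t-i} with
Var(eps_t) = sigma^2, the variance is
  gamma(0) = sigma^2 * (1 + sum_i theta_i^2).
  sum_i theta_i^2 = (-0.233)^2 + (0.407)^2 + (0.428)^2 = 0.054289 + 0.165649 + 0.183184 = 0.403122.
  gamma(0) = 3 * (1 + 0.403122) = 3 * 1.403122 = 4.209366, which rounds to 4.2094.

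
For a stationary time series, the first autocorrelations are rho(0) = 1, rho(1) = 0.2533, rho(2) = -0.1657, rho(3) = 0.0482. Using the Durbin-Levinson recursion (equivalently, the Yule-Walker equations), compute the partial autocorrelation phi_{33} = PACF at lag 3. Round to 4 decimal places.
\phi_{33} = 0.1850

The PACF at lag k is phi_{kk}, the last component of the solution
to the Yule-Walker system G_k phi = r_k where
  (G_k)_{ij} = rho(|i - j|), (r_k)_i = rho(i), i,j = 1..k.
Equivalently, Durbin-Levinson gives phi_{kk} iteratively:
  phi_{11} = rho(1)
  phi_{kk} = [rho(k) - sum_{j=1..k-1} phi_{k-1,j} rho(k-j)]
            / [1 - sum_{j=1..k-1} phi_{k-1,j} rho(j)],
  phi_{k,j} = phi_{k-1,j} - phi_{kk} phi_{k-1,k-j},  j = 1..k-1.
Step k = 1:
  phi_11 = rho(1) = 0.2533.
Step k = 2:
  phi_22 = [rho(2) - phi_11 rho(1)] / [1 - phi_11 rho(1)] = [-0.1657 - (0.2533)(0.2533)] / [1 - (0.2533)(0.2533)]
         = -0.22986089 / 0.93583911 = -0.24562.
  Update: phi_21 = phi_11 - phi_22 phi_11 = 0.2533 - (-0.24562)(0.2533) = 0.315516.
Step k = 3:
  phi_33 = [rho(3) - phi_21 rho(2) - phi_22 rho(1)] / [1 - phi_21 rho(1) - phi_22 rho(2)]
    numerator   = 0.0482 - (0.315516)(-0.1657) - (-0.24562)(0.2533) = 0.1626965
    denominator = 1 - (0.315516)(0.2533) - (-0.24562)(-0.1657) = 0.87938066
  phi_33 = 0.1626965 / 0.87938066 = 0.185.
Therefore phi_{33} = 0.1850.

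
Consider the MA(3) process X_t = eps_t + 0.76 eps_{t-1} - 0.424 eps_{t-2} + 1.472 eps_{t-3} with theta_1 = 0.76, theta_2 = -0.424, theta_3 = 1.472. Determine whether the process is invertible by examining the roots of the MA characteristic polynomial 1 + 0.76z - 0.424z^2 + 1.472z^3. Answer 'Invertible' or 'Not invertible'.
\text{Not invertible}

The MA(q) characteristic polynomial is P(z) = 1 + 0.76z - 0.424z^2 + 1.472z^3.
Invertibility requires all roots to lie outside the unit circle, i.e. |z| > 1 for every root.
Degree 3: look for a simple real root z0 first, then factor out (1 - z/z0) and solve the remaining quadratic.
Testing z0 = -0.625: P(-0.625) = 1 + (0.76)(-0.625) + (-0.424)(-0.625)^2 + (1.472)(-0.625)^3
  = 1 + (-0.475) + (-0.165625) + (-0.359375) = 0.  So z_0 = -0.625 is a root, |z_0| = 0.625.
Divide out the factor (1 + 1.6 z) = (1 - z/z0) (since 1/z0 = -1.6):
  P(z) = (1 + 1.6 z)(1 + (-0.84) z + (0.92) z^2)
  [check: z-coef -0.84 - (-1.6) = 0.76; z^2-coef 0.92 - (-1.6)(-0.84) = -0.424; z^3-coef -(-1.6)(0.92) = 1.472.]
Remaining roots from the quadratic factor 1 + (-0.84) z + (0.92) z^2:
  Set 1 + (-0.84) z + (0.92) z^2 = 0, i.e. a z^2 + b z + c = 0 with a = 0.92, b = -0.84, c = 1.
  Discriminant D = b^2 - 4ac = (-0.84)^2 - 4*(0.92)*1 = 0.7056 - (3.68) = -2.9744.
  D < 0, so the roots are the complex-conjugate pair z = (-b +/- i sqrt(-D)) / (2a) = 0.4565 +/- 0.9373i.
  For a conjugate pair |z|^2 = z * conj(z) = (product of roots) = c/a = 1/(0.92) = 1.086957, so |z| = sqrt(1.086957) = 1.0426 for both roots.
Moduli of all roots: 0.6250, 1.0426, 1.0426.
All moduli strictly greater than 1? No.
Verdict: Not invertible.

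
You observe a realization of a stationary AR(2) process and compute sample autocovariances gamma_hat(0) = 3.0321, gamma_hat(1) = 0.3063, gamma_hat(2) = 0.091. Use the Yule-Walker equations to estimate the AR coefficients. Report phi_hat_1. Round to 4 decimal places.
\hat\phi_{1} = 0.0990

The Yule-Walker equations for an AR(p) process read, in matrix form,
  Gamma_p phi = r_p,   with   (Gamma_p)_{ij} = gamma(|i - j|),
                       (r_p)_i = gamma(i),   i,j = 1..p.
Substitute the sample gammas (Toeplitz matrix and right-hand side of size 2):
  Gamma_p = [[3.0321, 0.3063], [0.3063, 3.0321]]
  r_p     = [0.3063, 0.091]
Written out:
  3.0321 phi_1 + 0.3063 phi_2 = 0.3063
  0.3063 phi_1 + 3.0321 phi_2 = 0.091
Solve by Cramer's rule:
  det = gamma(0)^2 - gamma(1)^2 = (3.0321)^2 - (0.3063)^2 = 9.19363041 - 0.09381969 = 9.09981072
  phi_hat_1 = [gamma(1) gamma(0) - gamma(1) gamma(2)] / det = [(0.3063)(3.0321) - (0.3063)(0.091)] / 9.09981072 = 0.90085893 / 9.09981072 = 0.099
  phi_hat_2 = [gamma(0) gamma(2) - gamma(1)^2] / det = [(3.0321)(0.091) - (0.3063)^2] / 9.09981072 = 0.18210141 / 9.09981072 = 0.02
So phi_hat = [0.0990, 0.0200].
Therefore phi_hat_1 = 0.0990.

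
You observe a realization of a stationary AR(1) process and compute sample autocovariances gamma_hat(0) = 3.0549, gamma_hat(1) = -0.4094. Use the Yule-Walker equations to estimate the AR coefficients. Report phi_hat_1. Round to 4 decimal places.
\hat\phi_{1} = -0.1340

The Yule-Walker equations for an AR(p) process read, in matrix form,
  Gamma_p phi = r_p,   with   (Gamma_p)_{ij} = gamma(|i - j|),
                       (r_p)_i = gamma(i),   i,j = 1..p.
Substitute the sample gammas (Toeplitz matrix and right-hand side of size 1):
  Gamma_p = [[3.0549]]
  r_p     = [-0.4094]
With p = 1 this is the single equation gamma(0) phi_1 = gamma(1):
  phi_hat_1 = gamma(1) / gamma(0) = -0.4094 / 3.0549 = -0.1340.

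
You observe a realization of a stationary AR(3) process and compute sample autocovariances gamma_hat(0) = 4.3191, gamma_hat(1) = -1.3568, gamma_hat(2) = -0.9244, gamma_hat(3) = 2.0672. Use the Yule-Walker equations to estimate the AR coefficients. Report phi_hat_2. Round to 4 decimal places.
\hat\phi_{2} = -0.1980

The Yule-Walker equations for an AR(p) process read, in matrix form,
  Gamma_p phi = r_p,   with   (Gamma_p)_{ij} = gamma(|i - j|),
                       (r_p)_i = gamma(i),   i,j = 1..p.
Substitute the sample gammas (Toeplitz matrix and right-hand side of size 3):
  Gamma_p = [[4.3191, -1.3568, -0.9244], [-1.3568, 4.3191, -1.3568], [-0.9244, -1.3568, 4.3191]]
  r_p     = [-1.3568, -0.9244, 2.0672]
Written out (R1..R3):
  (R1) 4.3191 phi_1 - 1.3568 phi_2 - 0.9244 phi_3 = -1.3568
  (R2) -1.3568 phi_1 + 4.3191 phi_2 - 1.3568 phi_3 = -0.9244
  (R3) -0.9244 phi_1 - 1.3568 phi_2 + 4.3191 phi_3 = 2.0672
Gaussian elimination:
  R2 <- R2 - (-1.3568/4.3191) R1 = R2 - (-0.31414) R1:  3.892875 phi_2 - 1.647191 phi_3 = -1.350625
  R3 <- R3 - (-0.9244/4.3191) R1 = R3 - (-0.214026) R1:  -1.647191 phi_2 + 4.121254 phi_3 = 1.776809
  R3 <- R3 - (-1.647191/3.892875) R2 = R3 - (-0.42313) R2:  3.424279 phi_3 = 1.20532
Back-substitution:
  phi_hat_3 = 1.20532 / 3.424279 = 0.351992
  phi_hat_2 = (-1.350625 - (-1.647191)(0.351992)) / 3.892875 = -0.198009
  phi_hat_1 = (-1.3568 - (-1.3568)(-0.198009) - (-0.9244)(0.351992)) / 4.3191 = -0.301007
So phi_hat = [-0.3010, -0.1980, 0.3520].
Therefore phi_hat_2 = -0.1980.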